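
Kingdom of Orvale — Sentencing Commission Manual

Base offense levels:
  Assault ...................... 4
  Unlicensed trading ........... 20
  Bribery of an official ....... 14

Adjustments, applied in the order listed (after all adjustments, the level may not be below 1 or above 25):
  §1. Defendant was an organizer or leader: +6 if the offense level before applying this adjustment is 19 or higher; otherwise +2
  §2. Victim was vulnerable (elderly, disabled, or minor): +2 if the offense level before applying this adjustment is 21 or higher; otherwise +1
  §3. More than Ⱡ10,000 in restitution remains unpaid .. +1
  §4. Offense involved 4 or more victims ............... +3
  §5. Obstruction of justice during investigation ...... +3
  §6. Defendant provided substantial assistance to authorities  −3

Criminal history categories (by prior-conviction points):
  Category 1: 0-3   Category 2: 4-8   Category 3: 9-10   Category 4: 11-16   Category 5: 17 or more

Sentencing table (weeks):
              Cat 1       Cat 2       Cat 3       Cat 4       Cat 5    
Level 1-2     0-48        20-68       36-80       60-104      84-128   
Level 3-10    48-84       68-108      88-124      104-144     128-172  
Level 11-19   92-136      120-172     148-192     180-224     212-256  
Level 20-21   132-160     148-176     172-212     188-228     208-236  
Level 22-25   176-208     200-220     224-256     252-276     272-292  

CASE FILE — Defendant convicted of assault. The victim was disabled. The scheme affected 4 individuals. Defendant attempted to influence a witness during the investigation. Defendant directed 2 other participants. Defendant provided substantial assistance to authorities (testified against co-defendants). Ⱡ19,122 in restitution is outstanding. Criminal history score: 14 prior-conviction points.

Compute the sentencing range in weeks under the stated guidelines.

180-224 weeks

Base offense level for assault: 4.
§1 applies (level before this adjustment is 4 < 19, so +2): 4 + 2 = 6.
§2 applies (level before this adjustment is 6 < 21, so +1): 6 + 1 = 7.
§3 applies: 7 + 1 = 8.
§4 applies: 8 + 3 = 11.
§5 applies: 11 + 3 = 14.
§6 applies: 14 − 3 = 11.
Final offense level: 11.
Criminal history: 14 prior points → Category 4 (11-16).
Level 11 falls in the 11-19 band.
Grid: Level 11-19 × Category 4 = 180-224 weeks.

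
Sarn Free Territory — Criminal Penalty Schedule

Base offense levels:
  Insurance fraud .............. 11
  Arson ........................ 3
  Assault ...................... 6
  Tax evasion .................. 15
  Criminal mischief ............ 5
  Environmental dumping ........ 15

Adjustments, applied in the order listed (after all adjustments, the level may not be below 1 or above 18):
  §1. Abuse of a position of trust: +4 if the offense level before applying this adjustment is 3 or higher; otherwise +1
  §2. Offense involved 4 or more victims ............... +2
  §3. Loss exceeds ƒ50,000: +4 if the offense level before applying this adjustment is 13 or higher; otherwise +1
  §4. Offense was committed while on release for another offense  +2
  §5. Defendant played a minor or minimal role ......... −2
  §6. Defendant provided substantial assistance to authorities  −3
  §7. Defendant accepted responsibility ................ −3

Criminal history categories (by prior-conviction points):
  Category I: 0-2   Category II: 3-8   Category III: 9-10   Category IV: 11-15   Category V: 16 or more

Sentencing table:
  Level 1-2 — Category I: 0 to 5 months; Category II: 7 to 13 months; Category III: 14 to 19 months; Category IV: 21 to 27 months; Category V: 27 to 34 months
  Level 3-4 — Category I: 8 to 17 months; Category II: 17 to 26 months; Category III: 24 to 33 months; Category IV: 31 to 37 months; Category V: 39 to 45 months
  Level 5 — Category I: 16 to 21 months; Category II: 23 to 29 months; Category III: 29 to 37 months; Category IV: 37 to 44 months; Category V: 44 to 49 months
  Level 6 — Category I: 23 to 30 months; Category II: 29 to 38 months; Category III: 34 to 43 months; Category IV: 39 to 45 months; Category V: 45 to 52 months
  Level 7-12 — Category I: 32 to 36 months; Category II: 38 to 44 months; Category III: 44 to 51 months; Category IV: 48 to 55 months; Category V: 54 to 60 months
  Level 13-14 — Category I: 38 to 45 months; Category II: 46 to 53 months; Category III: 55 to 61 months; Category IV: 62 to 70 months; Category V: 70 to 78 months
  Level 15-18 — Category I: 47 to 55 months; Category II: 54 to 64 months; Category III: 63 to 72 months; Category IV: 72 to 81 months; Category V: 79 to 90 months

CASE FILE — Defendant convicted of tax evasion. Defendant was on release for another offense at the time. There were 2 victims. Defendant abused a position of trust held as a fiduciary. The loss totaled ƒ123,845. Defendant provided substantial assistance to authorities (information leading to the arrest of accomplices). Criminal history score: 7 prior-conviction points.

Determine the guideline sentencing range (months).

Base offense level for tax evasion: 15.
§1 applies (level before this adjustment is 15 ≥ 3, so +4): 15 + 4 = 19.
§2 does not apply.
§3 applies (level before this adjustment is 19 ≥ 13, so +4): 19 + 4 = 23.
§4 applies: 23 + 2 = 25.
§5 does not apply.
§6 applies: 25 − 3 = 22.
Level 22 exceeds the maximum of 18; capped at 18.
Final offense level: 18.
Criminal history: 7 prior points → Category II (3-8).
Level 18 falls in the 15-18 band.
Grid: Level 15-18 × Category II = 54-64 months.

54-64 months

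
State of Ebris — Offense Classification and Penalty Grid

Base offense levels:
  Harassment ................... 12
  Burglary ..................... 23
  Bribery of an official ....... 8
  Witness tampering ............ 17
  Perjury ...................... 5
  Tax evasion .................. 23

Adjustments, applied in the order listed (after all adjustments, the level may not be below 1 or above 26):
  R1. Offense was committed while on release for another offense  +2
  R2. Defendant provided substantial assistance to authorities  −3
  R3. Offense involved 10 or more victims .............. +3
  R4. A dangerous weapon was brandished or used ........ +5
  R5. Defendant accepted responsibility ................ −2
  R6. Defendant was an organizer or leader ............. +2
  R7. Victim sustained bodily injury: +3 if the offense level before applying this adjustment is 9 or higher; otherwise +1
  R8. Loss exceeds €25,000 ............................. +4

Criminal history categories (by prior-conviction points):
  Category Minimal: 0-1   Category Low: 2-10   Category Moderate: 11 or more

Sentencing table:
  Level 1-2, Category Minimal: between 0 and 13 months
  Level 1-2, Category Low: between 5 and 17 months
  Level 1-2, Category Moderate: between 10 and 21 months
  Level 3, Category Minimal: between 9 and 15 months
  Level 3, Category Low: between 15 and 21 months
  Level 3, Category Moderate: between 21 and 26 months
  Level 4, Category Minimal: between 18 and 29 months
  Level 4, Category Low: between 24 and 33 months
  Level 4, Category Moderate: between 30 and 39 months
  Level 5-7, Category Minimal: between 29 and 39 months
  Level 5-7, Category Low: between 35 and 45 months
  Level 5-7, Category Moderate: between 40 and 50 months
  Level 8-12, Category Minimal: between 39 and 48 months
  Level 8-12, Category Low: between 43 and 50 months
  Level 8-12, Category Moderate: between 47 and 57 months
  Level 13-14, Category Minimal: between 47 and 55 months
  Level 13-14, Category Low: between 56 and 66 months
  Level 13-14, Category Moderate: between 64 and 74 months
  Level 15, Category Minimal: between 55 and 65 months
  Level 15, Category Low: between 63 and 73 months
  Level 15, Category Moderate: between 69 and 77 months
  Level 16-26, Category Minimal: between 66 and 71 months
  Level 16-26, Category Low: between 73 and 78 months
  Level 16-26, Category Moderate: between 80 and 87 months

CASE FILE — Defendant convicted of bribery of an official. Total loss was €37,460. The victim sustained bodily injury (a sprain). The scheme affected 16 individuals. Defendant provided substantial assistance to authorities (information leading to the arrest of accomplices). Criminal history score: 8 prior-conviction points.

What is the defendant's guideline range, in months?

Base offense level for bribery of an official: 8.
R2 applies: 8 − 3 = 5.
R3 applies: 5 + 3 = 8.
R5 does not apply.
R7 applies (level before this adjustment is 8 < 9, so +1): 8 + 1 = 9.
R8 applies: 9 + 4 = 13.
Final offense level: 13.
Criminal history: 8 prior points → Category Low (2-10).
Level 13 falls in the 13-14 band.
Grid: Level 13-14 × Category Low = 56-66 months.

56-66 months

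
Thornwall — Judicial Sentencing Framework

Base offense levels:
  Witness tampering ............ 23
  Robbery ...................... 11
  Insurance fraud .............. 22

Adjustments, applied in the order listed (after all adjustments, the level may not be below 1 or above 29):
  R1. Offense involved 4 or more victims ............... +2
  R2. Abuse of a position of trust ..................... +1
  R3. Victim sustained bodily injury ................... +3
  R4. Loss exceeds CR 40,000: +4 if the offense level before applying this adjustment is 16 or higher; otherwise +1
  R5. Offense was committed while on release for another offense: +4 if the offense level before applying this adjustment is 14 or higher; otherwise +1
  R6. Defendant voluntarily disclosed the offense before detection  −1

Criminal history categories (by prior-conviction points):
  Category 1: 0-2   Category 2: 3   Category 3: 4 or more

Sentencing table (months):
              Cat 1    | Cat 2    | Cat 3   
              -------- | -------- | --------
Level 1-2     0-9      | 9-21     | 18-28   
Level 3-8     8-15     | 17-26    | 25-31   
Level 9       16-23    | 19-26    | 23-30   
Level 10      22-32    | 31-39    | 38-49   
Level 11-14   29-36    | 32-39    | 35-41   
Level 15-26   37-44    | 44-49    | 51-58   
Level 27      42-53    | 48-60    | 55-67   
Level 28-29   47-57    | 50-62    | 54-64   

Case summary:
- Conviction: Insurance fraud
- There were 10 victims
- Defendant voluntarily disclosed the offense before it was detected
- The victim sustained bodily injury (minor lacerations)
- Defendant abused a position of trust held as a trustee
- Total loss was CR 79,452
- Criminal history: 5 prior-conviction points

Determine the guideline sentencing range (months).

Base offense level for insurance fraud: 22.
R1 applies: 22 + 2 = 24.
R2 applies: 24 + 1 = 25.
R3 applies: 25 + 3 = 28.
R4 applies (level before this adjustment is 28 ≥ 16, so +4): 28 + 4 = 32.
R6 applies: 32 − 1 = 31.
Level 31 exceeds the maximum of 29; capped at 29.
Final offense level: 29.
Criminal history: 5 prior points → Category 3 (4+).
Level 29 falls in the 28-29 band.
Grid: Level 28-29 × Category 3 = 54-64 months.

54-64 months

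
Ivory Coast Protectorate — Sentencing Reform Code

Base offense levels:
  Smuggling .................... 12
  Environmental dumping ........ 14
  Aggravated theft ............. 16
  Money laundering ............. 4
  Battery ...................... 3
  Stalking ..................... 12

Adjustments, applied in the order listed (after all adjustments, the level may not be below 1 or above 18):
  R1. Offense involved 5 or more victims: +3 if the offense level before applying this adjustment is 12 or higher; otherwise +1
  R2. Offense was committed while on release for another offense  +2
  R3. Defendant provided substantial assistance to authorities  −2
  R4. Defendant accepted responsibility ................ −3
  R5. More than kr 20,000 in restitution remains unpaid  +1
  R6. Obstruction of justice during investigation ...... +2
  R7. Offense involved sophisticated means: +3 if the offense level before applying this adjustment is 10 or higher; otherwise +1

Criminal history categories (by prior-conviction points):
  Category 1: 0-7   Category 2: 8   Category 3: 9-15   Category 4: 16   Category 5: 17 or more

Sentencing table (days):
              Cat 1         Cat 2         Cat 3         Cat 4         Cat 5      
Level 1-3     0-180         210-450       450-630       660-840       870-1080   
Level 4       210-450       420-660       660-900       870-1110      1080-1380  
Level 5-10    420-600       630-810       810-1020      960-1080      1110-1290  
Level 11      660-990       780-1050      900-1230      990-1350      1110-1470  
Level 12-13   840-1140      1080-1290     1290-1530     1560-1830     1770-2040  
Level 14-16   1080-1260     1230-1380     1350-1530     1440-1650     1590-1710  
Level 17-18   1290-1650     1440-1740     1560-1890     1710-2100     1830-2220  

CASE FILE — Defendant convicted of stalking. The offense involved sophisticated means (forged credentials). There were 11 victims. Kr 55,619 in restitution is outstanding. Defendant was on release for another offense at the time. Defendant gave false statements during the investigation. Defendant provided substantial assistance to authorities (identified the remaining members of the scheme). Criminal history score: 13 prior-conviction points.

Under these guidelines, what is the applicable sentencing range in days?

1560-1890 days

Base offense level for stalking: 12.
R1 applies (level before this adjustment is 12 ≥ 12, so +3): 12 + 3 = 15.
R2 applies: 15 + 2 = 17.
R3 applies: 17 − 2 = 15.
R5 applies: 15 + 1 = 16.
R6 applies: 16 + 2 = 18.
R7 applies (level before this adjustment is 18 ≥ 10, so +3): 18 + 3 = 21.
Level 21 exceeds the maximum of 18; capped at 18.
Final offense level: 18.
Criminal history: 13 prior points → Category 3 (9-15).
Level 18 falls in the 17-18 band.
Grid: Level 17-18 × Category 3 = 1560-1890 days.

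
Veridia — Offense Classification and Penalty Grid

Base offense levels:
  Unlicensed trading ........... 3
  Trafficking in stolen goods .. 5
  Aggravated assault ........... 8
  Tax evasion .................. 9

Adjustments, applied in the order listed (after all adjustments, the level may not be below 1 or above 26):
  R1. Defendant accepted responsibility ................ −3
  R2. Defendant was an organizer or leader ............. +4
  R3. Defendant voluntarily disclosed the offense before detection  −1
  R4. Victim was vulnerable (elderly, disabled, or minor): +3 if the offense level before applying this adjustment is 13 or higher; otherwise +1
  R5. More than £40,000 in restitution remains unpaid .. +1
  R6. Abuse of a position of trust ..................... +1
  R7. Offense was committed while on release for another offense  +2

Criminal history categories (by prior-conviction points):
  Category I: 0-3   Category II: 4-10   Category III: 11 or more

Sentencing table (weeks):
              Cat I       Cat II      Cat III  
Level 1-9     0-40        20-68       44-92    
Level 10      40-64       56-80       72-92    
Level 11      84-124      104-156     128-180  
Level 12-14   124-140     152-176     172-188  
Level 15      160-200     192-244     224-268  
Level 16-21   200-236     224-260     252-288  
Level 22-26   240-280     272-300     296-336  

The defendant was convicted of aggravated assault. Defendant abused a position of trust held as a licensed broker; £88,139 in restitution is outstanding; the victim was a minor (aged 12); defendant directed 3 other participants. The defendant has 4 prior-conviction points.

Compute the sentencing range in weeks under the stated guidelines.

Base offense level for aggravated assault: 8.
R2 applies: 8 + 4 = 12.
R3 does not apply.
R4 applies (level before this adjustment is 12 < 13, so +1): 12 + 1 = 13.
R5 applies: 13 + 1 = 14.
R6 applies: 14 + 1 = 15.
Final offense level: 15.
Criminal history: 4 prior points → Category II (4-10).
Level 15 falls in the 15 band.
Grid: Level 15 × Category II = 192-244 weeks.

192-244 weeks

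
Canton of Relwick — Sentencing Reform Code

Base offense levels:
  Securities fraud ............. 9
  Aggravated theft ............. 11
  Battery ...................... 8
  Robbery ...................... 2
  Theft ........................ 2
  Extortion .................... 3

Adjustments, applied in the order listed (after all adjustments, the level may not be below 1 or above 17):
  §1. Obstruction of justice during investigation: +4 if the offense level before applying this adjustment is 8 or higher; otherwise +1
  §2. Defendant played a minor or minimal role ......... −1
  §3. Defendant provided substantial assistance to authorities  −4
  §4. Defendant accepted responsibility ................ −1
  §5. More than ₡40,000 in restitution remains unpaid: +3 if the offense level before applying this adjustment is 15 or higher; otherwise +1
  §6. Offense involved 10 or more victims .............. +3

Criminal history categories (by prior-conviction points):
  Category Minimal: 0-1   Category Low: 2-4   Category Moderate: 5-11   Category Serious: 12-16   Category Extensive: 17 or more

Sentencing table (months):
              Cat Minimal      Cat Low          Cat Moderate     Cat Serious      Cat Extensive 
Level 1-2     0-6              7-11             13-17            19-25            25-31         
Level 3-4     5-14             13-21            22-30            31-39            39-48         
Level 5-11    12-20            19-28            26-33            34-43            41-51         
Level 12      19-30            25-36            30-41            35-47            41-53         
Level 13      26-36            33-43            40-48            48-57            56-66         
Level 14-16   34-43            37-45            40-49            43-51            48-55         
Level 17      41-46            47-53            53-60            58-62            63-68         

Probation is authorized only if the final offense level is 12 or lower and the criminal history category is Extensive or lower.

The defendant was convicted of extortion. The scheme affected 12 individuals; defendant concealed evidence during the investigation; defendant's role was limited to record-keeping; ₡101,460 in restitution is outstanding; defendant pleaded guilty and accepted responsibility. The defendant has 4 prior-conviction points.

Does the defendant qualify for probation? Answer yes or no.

Base offense level for extortion: 3.
§1 applies (level before this adjustment is 3 < 8, so +1): 3 + 1 = 4.
§2 applies: 4 − 1 = 3.
§3 does not apply.
§4 applies: 3 − 1 = 2.
§5 applies (level before this adjustment is 2 < 15, so +1): 2 + 1 = 3.
§6 applies: 3 + 3 = 6.
Final offense level: 6.
Criminal history: 4 prior points → Category Low (2-4).
Level 6 falls in the 5-11 band.
Grid: Level 5-11 × Category Low = 19-28 months.
Probation check: level 6 ≤ 12 and category Low ≤ Extensive → eligible.

Yes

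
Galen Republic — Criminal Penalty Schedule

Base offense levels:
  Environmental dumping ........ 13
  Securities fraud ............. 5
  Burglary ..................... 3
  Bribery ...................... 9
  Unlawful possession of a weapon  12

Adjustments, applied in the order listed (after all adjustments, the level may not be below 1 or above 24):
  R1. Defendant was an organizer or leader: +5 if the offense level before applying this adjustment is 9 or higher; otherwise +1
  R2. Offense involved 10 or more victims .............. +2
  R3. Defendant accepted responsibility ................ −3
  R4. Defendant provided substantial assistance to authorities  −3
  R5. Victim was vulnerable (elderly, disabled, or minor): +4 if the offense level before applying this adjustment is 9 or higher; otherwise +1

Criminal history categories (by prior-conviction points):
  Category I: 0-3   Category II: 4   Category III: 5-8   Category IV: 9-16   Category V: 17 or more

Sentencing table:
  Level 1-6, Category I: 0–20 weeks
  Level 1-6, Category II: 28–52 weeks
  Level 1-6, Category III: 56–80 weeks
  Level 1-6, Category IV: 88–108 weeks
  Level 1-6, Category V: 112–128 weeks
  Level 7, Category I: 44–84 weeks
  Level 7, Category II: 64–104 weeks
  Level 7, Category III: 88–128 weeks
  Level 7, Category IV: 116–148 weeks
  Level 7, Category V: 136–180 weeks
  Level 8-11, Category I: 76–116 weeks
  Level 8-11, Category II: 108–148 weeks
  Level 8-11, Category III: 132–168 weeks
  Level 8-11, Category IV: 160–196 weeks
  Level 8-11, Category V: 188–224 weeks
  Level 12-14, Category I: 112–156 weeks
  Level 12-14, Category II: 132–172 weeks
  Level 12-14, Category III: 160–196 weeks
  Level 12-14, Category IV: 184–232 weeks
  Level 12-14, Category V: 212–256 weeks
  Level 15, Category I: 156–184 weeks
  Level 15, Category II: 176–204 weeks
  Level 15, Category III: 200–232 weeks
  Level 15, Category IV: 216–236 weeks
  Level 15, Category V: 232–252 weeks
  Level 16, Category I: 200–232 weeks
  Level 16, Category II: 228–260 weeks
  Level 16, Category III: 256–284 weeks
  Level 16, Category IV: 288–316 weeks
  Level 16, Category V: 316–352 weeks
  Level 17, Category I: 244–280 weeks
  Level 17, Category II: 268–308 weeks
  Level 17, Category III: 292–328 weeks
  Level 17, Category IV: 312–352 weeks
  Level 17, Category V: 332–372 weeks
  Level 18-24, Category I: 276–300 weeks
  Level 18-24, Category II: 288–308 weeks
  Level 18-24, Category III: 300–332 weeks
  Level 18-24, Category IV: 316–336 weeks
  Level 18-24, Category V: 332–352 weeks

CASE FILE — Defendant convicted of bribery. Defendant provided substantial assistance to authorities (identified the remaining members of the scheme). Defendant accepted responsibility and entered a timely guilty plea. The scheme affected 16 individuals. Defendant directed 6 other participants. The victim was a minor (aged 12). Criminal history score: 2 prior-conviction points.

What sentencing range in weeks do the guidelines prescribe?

112-156 weeks

Base offense level for bribery: 9.
R1 applies (level before this adjustment is 9 ≥ 9, so +5): 9 + 5 = 14.
R2 applies: 14 + 2 = 16.
R3 applies: 16 − 3 = 13.
R4 applies: 13 − 3 = 10.
R5 applies (level before this adjustment is 10 ≥ 9, so +4): 10 + 4 = 14.
Final offense level: 14.
Criminal history: 2 prior points → Category I (0-3).
Level 14 falls in the 12-14 band.
Grid: Level 12-14 × Category I = 112-156 weeks.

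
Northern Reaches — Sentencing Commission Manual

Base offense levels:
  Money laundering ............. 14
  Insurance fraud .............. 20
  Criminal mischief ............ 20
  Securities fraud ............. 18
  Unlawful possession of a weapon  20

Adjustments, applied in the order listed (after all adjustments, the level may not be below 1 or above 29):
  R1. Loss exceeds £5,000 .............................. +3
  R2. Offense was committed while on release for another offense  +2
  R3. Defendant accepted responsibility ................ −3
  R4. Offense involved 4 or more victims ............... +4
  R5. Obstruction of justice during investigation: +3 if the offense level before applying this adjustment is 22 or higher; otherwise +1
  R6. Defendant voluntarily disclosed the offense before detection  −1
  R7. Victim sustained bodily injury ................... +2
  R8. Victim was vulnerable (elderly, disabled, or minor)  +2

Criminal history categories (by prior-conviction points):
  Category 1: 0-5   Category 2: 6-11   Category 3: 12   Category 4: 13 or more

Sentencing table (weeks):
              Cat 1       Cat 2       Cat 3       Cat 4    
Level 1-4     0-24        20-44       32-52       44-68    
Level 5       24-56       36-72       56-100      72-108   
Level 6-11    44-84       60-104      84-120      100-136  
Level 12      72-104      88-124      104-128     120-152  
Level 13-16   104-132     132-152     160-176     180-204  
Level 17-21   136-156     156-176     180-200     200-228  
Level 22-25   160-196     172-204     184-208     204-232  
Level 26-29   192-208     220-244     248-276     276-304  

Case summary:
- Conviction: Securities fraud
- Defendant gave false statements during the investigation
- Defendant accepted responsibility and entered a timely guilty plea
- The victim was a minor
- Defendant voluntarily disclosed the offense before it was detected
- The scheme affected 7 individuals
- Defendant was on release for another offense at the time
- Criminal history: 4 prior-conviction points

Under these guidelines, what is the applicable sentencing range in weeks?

160-196 weeks

Base offense level for securities fraud: 18.
R1 does not apply.
R2 applies: 18 + 2 = 20.
R3 applies: 20 − 3 = 17.
R4 applies: 17 + 4 = 21.
R5 applies (level before this adjustment is 21 < 22, so +1): 21 + 1 = 22.
R6 applies: 22 − 1 = 21.
R7 does not apply.
R8 applies: 21 + 2 = 23.
Final offense level: 23.
Criminal history: 4 prior points → Category 1 (0-5).
Level 23 falls in the 22-25 band.
Grid: Level 22-25 × Category 1 = 160-196 weeks.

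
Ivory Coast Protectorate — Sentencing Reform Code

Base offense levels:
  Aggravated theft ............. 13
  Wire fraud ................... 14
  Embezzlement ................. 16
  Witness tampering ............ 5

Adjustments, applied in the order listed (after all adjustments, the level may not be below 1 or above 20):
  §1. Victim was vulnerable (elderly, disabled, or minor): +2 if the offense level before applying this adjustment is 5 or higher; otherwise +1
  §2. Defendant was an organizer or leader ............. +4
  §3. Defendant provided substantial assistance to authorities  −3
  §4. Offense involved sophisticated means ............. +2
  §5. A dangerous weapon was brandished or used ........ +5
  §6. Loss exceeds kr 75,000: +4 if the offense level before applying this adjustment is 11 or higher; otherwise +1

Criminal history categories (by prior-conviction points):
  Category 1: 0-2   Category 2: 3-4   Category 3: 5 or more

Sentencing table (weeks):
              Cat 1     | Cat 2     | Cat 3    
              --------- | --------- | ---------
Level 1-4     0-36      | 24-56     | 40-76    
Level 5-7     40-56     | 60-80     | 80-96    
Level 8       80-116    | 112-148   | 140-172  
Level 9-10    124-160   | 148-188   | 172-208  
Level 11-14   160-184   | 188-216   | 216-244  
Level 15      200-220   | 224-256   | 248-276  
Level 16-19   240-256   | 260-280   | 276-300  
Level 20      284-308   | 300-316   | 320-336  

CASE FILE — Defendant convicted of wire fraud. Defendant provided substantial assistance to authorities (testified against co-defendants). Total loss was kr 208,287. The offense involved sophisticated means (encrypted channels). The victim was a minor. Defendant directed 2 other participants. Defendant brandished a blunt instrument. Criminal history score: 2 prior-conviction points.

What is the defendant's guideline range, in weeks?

284-308 weeks

Base offense level for wire fraud: 14.
§1 applies (level before this adjustment is 14 ≥ 5, so +2): 14 + 2 = 16.
§2 applies: 16 + 4 = 20.
§3 applies: 20 − 3 = 17.
§4 applies: 17 + 2 = 19.
§5 applies: 19 + 5 = 24.
§6 applies (level before this adjustment is 24 ≥ 11, so +4): 24 + 4 = 28.
Level 28 exceeds the maximum of 20; capped at 20.
Final offense level: 20.
Criminal history: 2 prior points → Category 1 (0-2).
Level 20 falls in the 20 band.
Grid: Level 20 × Category 1 = 284-308 weeks.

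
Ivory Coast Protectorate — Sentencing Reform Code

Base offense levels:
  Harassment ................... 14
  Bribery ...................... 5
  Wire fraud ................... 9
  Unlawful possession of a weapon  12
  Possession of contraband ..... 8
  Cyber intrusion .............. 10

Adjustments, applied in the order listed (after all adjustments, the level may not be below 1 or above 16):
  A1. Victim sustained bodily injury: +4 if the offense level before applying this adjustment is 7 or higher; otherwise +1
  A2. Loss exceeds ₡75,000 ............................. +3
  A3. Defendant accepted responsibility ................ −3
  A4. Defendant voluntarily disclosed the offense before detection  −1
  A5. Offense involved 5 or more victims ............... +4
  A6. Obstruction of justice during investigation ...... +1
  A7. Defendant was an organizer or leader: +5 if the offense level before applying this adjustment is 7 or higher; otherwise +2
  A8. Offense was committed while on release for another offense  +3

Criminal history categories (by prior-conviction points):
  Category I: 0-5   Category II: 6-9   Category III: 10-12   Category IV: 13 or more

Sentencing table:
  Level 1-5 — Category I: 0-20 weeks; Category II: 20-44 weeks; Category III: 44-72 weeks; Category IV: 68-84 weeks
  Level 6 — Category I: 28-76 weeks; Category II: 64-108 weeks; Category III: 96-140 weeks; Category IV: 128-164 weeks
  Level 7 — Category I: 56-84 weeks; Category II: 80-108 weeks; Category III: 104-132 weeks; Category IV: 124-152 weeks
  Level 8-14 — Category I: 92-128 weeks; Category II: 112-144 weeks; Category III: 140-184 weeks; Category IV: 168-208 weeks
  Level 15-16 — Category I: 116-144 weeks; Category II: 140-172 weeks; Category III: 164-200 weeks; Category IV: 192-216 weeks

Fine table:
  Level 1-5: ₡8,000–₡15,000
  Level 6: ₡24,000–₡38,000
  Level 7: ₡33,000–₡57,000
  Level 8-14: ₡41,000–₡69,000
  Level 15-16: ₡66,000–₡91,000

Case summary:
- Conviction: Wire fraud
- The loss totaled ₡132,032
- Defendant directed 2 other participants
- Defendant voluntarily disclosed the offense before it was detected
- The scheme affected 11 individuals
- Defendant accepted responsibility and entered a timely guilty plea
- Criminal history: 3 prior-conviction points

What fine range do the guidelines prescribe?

₡66,000–₡91,000

Base offense level for wire fraud: 9.
A2 applies: 9 + 3 = 12.
A3 applies: 12 − 3 = 9.
A4 applies: 9 − 1 = 8.
A5 applies: 8 + 4 = 12.
A7 applies (level before this adjustment is 12 ≥ 7, so +5): 12 + 5 = 17.
A8 does not apply.
Level 17 exceeds the maximum of 16; capped at 16.
Final offense level: 16.
Level 16 falls in the 15-16 band.
Fine table: Level 15-16 → ₡66,000–₡91,000.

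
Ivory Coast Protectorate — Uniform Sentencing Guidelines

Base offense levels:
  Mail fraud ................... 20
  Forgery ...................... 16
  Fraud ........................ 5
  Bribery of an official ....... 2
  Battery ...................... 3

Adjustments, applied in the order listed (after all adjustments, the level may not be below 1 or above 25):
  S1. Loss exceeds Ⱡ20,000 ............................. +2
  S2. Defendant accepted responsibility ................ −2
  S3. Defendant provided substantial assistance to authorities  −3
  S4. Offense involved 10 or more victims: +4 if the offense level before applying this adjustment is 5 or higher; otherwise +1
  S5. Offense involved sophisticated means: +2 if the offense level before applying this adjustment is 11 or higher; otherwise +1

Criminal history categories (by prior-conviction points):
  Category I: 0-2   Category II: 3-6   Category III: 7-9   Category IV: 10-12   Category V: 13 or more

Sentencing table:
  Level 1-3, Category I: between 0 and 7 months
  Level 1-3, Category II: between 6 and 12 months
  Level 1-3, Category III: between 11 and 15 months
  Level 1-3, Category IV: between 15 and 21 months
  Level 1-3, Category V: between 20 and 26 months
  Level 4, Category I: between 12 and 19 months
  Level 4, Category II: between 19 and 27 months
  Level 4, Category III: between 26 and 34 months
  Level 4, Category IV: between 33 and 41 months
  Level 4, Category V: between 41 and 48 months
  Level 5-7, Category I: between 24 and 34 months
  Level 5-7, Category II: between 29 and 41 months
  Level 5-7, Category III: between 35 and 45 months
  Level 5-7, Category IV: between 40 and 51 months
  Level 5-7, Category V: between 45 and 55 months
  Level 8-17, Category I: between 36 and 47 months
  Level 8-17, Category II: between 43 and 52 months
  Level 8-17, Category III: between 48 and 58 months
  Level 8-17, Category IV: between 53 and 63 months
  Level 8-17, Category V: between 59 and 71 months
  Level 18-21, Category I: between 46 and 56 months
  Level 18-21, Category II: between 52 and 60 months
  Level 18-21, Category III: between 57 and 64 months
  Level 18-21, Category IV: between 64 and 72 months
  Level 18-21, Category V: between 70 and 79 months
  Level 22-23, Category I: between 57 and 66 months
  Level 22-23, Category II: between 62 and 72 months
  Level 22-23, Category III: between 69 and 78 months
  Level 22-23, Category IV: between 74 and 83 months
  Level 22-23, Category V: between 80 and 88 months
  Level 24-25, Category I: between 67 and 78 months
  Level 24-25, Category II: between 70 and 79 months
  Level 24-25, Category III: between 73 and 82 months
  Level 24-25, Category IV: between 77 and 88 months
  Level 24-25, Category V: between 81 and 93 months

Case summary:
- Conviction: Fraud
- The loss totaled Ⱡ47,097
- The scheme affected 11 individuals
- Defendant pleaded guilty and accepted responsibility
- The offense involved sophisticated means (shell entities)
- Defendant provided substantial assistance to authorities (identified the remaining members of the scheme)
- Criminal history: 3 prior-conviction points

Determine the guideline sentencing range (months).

19-27 months

Base offense level for fraud: 5.
S1 applies: 5 + 2 = 7.
S2 applies: 7 − 2 = 5.
S3 applies: 5 − 3 = 2.
S4 applies (level before this adjustment is 2 < 5, so +1): 2 + 1 = 3.
S5 applies (level before this adjustment is 3 < 11, so +1): 3 + 1 = 4.
Final offense level: 4.
Criminal history: 3 prior points → Category II (3-6).
Level 4 falls in the 4 band.
Grid: Level 4 × Category II = 19-27 months.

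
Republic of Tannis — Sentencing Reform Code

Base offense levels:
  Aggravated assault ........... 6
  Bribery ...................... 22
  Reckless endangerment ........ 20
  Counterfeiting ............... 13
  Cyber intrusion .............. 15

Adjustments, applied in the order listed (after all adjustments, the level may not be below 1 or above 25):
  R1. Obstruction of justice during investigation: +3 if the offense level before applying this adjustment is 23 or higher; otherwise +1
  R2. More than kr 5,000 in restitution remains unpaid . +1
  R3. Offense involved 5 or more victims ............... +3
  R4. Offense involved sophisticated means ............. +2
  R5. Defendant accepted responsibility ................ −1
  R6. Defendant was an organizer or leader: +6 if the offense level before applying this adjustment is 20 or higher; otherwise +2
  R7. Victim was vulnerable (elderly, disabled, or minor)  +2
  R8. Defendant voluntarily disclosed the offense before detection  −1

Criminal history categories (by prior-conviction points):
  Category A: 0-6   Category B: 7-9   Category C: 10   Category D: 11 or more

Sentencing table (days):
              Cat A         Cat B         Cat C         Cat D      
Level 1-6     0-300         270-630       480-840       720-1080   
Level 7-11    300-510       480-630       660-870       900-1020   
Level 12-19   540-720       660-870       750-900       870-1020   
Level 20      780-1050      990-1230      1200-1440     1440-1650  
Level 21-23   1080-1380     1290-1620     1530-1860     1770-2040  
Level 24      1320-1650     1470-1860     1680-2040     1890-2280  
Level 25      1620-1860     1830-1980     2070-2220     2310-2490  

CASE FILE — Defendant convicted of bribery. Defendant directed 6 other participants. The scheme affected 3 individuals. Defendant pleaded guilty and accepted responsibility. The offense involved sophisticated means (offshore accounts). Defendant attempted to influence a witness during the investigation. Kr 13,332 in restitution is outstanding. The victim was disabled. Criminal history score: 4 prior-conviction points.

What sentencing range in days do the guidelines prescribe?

Base offense level for bribery: 22.
R1 applies (level before this adjustment is 22 < 23, so +1): 22 + 1 = 23.
R2 applies: 23 + 1 = 24.
R4 applies: 24 + 2 = 26.
R5 applies: 26 − 1 = 25.
R6 applies (level before this adjustment is 25 ≥ 20, so +6): 25 + 6 = 31.
R7 applies: 31 + 2 = 33.
R8 does not apply.
Level 33 exceeds the maximum of 25; capped at 25.
Final offense level: 25.
Criminal history: 4 prior points → Category A (0-6).
Level 25 falls in the 25 band.
Grid: Level 25 × Category A = 1620-1860 days.

1620-1860 days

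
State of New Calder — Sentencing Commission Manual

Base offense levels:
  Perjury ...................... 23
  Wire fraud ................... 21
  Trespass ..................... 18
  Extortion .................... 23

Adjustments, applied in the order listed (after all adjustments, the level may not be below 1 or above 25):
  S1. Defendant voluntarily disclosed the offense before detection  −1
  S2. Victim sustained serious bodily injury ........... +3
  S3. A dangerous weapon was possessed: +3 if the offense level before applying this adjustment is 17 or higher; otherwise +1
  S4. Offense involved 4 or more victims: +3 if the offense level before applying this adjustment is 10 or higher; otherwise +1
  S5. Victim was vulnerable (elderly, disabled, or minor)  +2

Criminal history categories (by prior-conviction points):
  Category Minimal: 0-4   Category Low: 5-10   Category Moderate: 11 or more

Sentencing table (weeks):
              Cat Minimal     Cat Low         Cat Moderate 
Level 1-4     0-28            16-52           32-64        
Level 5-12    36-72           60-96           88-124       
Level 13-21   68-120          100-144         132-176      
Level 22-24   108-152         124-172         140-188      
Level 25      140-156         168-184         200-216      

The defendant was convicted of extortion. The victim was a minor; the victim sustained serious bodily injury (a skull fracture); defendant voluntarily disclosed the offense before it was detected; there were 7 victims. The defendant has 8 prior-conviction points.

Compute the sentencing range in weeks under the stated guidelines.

168-184 weeks

Base offense level for extortion: 23.
S1 applies: 23 − 1 = 22.
S2 applies: 22 + 3 = 25.
S3 does not apply.
S4 applies (level before this adjustment is 25 ≥ 10, so +3): 25 + 3 = 28.
S5 applies: 28 + 2 = 30.
Level 30 exceeds the maximum of 25; capped at 25.
Final offense level: 25.
Criminal history: 8 prior points → Category Low (5-10).
Level 25 falls in the 25 band.
Grid: Level 25 × Category Low = 168-184 weeks.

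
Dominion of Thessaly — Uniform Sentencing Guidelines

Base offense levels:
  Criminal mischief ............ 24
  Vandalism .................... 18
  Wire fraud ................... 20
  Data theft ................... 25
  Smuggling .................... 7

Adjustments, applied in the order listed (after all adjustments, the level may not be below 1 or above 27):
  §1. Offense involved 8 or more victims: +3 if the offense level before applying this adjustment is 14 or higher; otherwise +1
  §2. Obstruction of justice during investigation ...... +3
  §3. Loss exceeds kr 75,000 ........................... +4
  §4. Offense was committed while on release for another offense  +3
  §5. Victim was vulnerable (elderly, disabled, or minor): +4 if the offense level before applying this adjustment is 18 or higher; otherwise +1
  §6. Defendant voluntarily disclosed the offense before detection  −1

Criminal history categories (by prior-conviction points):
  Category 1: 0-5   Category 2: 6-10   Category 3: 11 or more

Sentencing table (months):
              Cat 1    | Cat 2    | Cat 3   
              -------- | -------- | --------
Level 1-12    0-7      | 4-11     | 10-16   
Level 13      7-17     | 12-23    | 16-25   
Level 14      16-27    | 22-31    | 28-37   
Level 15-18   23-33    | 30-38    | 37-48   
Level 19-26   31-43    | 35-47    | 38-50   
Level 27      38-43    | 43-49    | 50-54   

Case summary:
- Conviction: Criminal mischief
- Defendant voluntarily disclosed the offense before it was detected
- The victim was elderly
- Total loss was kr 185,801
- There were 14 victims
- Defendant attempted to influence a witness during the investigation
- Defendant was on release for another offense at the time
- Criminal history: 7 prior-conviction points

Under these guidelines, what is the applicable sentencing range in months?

43-49 months

Base offense level for criminal mischief: 24.
§1 applies (level before this adjustment is 24 ≥ 14, so +3): 24 + 3 = 27.
§2 applies: 27 + 3 = 30.
§3 applies: 30 + 4 = 34.
§4 applies: 34 + 3 = 37.
§5 applies (level before this adjustment is 37 ≥ 18, so +4): 37 + 4 = 41.
§6 applies: 41 − 1 = 40.
Level 40 exceeds the maximum of 27; capped at 27.
Final offense level: 27.
Criminal history: 7 prior points → Category 2 (6-10).
Level 27 falls in the 27 band.
Grid: Level 27 × Category 2 = 43-49 months.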